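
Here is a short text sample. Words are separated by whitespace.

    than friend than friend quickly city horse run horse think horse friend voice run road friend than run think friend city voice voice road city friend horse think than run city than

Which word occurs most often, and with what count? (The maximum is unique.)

Unigram frequencies (highest first):
  friend: 6
  than: 5
  city: 4
  horse: 4
  run: 4
  think: 3
  … (3 more, each ≤ 3)

"friend", 6 times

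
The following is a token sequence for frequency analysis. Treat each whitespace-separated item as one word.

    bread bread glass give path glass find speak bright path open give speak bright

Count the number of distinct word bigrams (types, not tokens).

12

14 tokens → 13 bigram windows in total.
Repeated bigrams (each contributes count−1 duplicates):
  speak bright: 2
1 duplicate windows → 13 − 1 = 12 distinct.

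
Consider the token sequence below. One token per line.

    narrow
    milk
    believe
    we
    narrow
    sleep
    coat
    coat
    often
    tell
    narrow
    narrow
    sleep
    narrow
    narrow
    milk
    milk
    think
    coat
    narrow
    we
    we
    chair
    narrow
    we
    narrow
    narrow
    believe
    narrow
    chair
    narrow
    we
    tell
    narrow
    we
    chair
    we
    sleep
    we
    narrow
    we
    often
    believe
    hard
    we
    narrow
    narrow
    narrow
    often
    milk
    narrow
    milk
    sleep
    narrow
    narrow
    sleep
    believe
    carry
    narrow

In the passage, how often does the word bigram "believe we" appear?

Scanning the 58 overlapping bigram windows for "believe we":
  position 3–4: believe we

1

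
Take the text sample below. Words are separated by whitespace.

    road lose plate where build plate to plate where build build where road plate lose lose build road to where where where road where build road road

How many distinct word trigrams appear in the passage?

24

27 tokens → 25 trigram windows in total.
Repeated trigrams (each contributes count−1 duplicates):
  plate where build: 2
1 duplicate windows → 25 − 1 = 24 distinct.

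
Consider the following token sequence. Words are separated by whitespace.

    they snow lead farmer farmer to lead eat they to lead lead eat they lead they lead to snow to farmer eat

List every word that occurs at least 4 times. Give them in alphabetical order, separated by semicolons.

Unigram counts meeting the condition (at least 4 times):
  lead: 6
  they: 4
  to: 4

lead; they; to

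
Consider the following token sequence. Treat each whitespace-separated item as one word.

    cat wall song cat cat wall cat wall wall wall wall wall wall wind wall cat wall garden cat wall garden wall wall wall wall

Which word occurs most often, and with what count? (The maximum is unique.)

Unigram frequencies (highest first):
  wall: 15
  cat: 6
  garden: 2
  song: 1
  wind: 1

"wall", 15 times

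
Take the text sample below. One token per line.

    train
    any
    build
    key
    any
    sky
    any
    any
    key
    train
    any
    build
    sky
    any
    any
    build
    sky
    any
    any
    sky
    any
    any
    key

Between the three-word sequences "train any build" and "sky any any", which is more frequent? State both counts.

"train any build": 2 occurrences
"sky any any": 4 occurrences

"sky any any" (4 vs 2)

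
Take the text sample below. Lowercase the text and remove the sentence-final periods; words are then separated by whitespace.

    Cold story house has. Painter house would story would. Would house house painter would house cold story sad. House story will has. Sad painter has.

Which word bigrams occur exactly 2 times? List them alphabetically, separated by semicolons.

cold story; would house

Bigram counts meeting the condition (exactly 2 times):
  cold story: 2
  would house: 2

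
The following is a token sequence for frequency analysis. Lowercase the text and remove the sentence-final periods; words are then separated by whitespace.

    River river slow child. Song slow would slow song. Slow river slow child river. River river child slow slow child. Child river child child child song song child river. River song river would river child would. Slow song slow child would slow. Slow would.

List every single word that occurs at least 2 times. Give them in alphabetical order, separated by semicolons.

child; river; slow; song; would

Unigram counts meeting the condition (at least 2 times):
  child: 11
  river: 11
  slow: 11
  song: 6
  would: 5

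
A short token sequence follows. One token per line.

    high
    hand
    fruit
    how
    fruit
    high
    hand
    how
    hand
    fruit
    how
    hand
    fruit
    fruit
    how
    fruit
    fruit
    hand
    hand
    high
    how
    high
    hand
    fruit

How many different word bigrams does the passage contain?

24 tokens → 23 bigram windows in total.
Repeated bigrams (each contributes count−1 duplicates):
  hand fruit: 4
  fruit how: 3
  high hand: 3
  fruit fruit: 2
  how fruit: 2
  how hand: 2
10 duplicate windows → 23 − 10 = 13 distinct.

13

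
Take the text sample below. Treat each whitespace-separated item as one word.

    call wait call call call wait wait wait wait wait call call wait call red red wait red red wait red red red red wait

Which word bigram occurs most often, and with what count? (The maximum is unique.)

"red red", 5 times

Bigram frequencies (highest first):
  red red: 5
  wait wait: 4
  call wait: 3
  wait call: 3
  call call: 3
  red wait: 3
  … (2 more, each ≤ 2)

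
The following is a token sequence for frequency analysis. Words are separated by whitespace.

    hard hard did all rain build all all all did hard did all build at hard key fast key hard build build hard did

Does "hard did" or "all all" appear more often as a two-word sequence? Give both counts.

"hard did" (3 vs 2)

"hard did": 3 occurrences
"all all": 2 occurrences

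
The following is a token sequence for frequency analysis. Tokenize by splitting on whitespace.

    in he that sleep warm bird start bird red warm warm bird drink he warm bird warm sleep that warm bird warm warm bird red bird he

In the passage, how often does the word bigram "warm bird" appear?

Scanning the 26 overlapping bigram windows for "warm bird":
  position 5–6: warm bird
  position 11–12: warm bird
  position 15–16: warm bird
  position 20–21: warm bird
  position 23–24: warm bird

5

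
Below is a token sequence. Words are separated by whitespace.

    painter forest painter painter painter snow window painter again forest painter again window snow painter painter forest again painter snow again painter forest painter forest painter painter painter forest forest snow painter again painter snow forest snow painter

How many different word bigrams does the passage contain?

38 tokens → 37 bigram windows in total.
Repeated bigrams (each contributes count−1 duplicates):
  painter forest: 5
  painter painter: 5
  forest painter: 4
  again painter: 3
  painter again: 3
  painter snow: 3
  snow painter: 3
  forest snow: 2
20 duplicate windows → 37 − 20 = 17 distinct.

17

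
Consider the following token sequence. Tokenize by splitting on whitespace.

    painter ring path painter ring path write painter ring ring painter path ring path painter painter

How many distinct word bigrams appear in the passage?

16 tokens → 15 bigram windows in total.
Repeated bigrams (each contributes count−1 duplicates):
  painter ring: 3
  ring path: 3
  path painter: 2
5 duplicate windows → 15 − 5 = 10 distinct.

10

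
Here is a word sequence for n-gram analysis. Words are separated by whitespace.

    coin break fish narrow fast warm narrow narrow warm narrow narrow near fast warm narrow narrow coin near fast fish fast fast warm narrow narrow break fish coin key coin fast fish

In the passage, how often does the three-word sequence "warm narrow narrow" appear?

Scanning the 30 overlapping trigram windows for "warm narrow narrow":
  position 6–8: warm narrow narrow
  position 9–11: warm narrow narrow
  position 14–16: warm narrow narrow
  position 23–25: warm narrow narrow

4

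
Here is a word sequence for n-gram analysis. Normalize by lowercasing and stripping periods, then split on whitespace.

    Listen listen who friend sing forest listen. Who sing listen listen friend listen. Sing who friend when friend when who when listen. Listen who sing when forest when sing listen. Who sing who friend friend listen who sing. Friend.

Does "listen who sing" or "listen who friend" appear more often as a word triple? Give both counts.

"listen who sing": 4 occurrences
"listen who friend": 1 occurrence

"listen who sing" (4 vs 1)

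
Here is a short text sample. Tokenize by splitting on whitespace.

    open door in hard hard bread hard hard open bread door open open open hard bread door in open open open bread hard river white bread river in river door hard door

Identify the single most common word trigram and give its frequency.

"open open open", 2 times

Trigram frequencies (highest first):
  open open open: 2
  open door in: 1
  door in hard: 1
  in hard hard: 1
  hard hard bread: 1
  hard bread hard: 1
  … (23 more, each ≤ 1)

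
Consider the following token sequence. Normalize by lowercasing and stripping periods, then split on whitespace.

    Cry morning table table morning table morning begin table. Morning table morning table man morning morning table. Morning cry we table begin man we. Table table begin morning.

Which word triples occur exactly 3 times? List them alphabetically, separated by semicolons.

morning table morning; table morning table

Trigram counts meeting the condition (exactly 3 times):
  morning table morning: 3
  table morning table: 3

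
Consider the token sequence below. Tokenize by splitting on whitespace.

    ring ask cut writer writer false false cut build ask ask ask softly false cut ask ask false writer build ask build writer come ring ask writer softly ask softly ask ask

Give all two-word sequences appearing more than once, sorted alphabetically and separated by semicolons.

Bigram counts meeting the condition (more than once):
  ask ask: 4
  ask softly: 2
  build ask: 2
  false cut: 2
  ring ask: 2
  softly ask: 2

ask ask; ask softly; build ask; false cut; ring ask; softly ask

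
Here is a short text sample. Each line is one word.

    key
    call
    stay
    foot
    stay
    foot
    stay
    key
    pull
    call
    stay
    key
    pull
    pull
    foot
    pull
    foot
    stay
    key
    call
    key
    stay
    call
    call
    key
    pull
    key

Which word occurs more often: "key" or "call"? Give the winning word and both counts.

"key" (7 vs 5)

"key": 7 occurrences
"call": 5 occurrences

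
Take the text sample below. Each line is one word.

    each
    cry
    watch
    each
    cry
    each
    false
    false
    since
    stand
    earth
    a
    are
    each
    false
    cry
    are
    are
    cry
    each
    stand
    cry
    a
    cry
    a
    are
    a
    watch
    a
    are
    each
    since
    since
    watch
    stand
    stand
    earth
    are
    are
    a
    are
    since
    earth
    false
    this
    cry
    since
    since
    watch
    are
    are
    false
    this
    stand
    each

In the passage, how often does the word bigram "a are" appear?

4

Scanning the 54 overlapping bigram windows for "a are":
  position 12–13: a are
  position 25–26: a are
  position 29–30: a are
  position 40–41: a are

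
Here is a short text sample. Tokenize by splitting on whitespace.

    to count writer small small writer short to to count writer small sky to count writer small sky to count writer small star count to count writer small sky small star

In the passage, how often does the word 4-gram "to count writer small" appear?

5

Scanning the 28 overlapping 4-gram windows for "to count writer small":
  position 1–4: to count writer small
  position 9–12: to count writer small
  position 14–17: to count writer small
  position 19–22: to count writer small
  position 25–28: to count writer small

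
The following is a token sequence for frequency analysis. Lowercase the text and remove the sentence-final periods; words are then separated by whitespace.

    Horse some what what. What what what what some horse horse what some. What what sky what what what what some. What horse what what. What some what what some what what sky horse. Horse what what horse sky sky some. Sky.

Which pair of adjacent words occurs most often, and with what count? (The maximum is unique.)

"what what", 14 times

Bigram frequencies (highest first):
  what what: 14
  some what: 5
  what some: 5
  horse what: 3
  horse horse: 2
  what sky: 2
  … (9 more, each ≤ 2)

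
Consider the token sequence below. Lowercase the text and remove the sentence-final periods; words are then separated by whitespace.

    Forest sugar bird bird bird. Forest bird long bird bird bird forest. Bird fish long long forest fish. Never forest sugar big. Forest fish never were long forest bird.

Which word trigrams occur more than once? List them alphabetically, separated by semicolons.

Trigram counts meeting the condition (more than once):
  bird bird bird: 2
  bird bird forest: 2
  bird forest bird: 2
  forest fish never: 2

bird bird bird; bird bird forest; bird forest bird; forest fish never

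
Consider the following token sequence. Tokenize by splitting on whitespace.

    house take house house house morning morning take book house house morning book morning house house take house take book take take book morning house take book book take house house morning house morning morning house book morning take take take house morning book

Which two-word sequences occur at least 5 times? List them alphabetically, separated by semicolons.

Bigram counts meeting the condition (at least 5 times):
  house house: 5
  house morning: 5

house house; house morning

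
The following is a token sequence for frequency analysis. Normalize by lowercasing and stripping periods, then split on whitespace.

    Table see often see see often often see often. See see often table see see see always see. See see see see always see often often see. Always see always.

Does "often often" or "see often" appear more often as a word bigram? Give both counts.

"often often": 2 occurrences
"see often": 5 occurrences

"see often" (5 vs 2)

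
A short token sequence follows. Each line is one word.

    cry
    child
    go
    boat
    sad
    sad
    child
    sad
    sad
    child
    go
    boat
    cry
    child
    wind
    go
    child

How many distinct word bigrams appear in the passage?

11

17 tokens → 16 bigram windows in total.
Repeated bigrams (each contributes count−1 duplicates):
  child go: 2
  cry child: 2
  go boat: 2
  sad child: 2
  sad sad: 2
5 duplicate windows → 16 − 5 = 11 distinct.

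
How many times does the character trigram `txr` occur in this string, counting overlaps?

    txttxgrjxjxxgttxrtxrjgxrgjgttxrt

3

Sliding a length-3 window over the 32 characters (30 positions):
  position 15–17: txr
  position 18–20: txr
  position 29–31: txr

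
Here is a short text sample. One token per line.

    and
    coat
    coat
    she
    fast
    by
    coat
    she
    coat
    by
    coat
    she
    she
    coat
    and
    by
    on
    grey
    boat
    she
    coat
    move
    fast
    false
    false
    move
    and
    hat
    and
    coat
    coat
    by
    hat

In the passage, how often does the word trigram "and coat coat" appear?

Scanning the 31 overlapping trigram windows for "and coat coat":
  position 1–3: and coat coat
  position 29–31: and coat coat

2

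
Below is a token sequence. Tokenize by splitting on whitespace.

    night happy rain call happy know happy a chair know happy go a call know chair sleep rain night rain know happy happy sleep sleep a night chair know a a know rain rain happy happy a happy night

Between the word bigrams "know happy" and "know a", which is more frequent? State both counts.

"know happy": 3 occurrences
"know a": 1 occurrence

"know happy" (3 vs 1)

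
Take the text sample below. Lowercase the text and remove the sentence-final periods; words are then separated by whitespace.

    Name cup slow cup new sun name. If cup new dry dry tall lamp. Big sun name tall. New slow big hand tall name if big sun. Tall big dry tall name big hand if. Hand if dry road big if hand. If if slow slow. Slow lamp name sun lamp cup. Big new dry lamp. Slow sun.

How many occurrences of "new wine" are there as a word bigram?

0

Scanning the 57 overlapping bigram windows for "new wine":
  (none found)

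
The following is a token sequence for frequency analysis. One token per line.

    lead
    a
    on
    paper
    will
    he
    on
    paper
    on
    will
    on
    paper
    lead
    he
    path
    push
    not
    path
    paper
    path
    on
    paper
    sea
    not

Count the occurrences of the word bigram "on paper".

Scanning the 23 overlapping bigram windows for "on paper":
  position 3–4: on paper
  position 7–8: on paper
  position 11–12: on paper
  position 21–22: on paper

4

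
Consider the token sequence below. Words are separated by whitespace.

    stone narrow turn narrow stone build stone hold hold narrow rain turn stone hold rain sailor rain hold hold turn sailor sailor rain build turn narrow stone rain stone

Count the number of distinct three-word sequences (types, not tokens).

29 tokens → 27 trigram windows in total.
Repeated trigrams (each contributes count−1 duplicates):
  turn narrow stone: 2
1 duplicate windows → 27 − 1 = 26 distinct.

26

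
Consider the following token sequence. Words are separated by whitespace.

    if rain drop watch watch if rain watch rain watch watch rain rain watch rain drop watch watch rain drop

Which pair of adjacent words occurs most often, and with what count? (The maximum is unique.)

Bigram frequencies (highest first):
  watch rain: 4
  rain drop: 3
  watch watch: 3
  rain watch: 3
  if rain: 2
  drop watch: 2
  … (2 more, each ≤ 1)

"watch rain", 4 times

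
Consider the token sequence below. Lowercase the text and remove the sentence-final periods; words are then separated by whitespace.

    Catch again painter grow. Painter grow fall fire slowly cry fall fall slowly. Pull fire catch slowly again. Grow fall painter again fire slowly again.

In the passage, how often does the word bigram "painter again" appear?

Scanning the 24 overlapping bigram windows for "painter again":
  position 21–22: painter again

1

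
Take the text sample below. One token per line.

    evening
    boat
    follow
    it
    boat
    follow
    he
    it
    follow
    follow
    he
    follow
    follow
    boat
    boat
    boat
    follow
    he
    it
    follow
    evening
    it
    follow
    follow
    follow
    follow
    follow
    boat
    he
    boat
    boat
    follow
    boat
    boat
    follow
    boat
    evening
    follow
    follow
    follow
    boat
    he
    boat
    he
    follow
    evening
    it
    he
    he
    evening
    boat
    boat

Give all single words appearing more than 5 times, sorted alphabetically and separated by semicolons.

boat; follow; he

Unigram counts meeting the condition (more than 5 times):
  boat: 15
  follow: 19
  he: 8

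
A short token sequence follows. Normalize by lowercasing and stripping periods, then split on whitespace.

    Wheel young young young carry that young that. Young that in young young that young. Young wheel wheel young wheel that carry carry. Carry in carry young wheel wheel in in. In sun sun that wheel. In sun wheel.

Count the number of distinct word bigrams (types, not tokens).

39 tokens → 38 bigram windows in total.
Repeated bigrams (each contributes count−1 duplicates):
  young young: 4
  that young: 3
  young that: 3
  young wheel: 3
  carry carry: 2
  in in: 2
  in sun: 2
  wheel in: 2
  … (2 more repeated)
15 duplicate windows → 38 − 15 = 23 distinct.

23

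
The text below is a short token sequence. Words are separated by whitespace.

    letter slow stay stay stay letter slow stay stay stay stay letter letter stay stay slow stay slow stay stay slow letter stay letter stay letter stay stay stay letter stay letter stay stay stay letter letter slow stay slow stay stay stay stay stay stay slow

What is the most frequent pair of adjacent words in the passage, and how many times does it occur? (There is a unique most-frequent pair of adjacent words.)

"stay stay", 16 times

Bigram frequencies (highest first):
  stay stay: 16
  stay letter: 7
  slow stay: 6
  letter stay: 6
  stay slow: 5
  letter slow: 3
  … (2 more, each ≤ 2)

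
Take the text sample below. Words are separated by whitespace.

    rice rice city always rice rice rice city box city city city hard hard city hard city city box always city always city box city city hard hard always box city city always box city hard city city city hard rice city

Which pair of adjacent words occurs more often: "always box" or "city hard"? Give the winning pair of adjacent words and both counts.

"always box": 2 occurrences
"city hard": 5 occurrences

"city hard" (5 vs 2)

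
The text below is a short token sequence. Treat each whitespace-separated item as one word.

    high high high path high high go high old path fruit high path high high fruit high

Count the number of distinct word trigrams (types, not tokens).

17 tokens → 15 trigram windows in total.
Repeated trigrams (each contributes count−1 duplicates):
  high path high: 2
  path high high: 2
2 duplicate windows → 15 − 2 = 13 distinct.

13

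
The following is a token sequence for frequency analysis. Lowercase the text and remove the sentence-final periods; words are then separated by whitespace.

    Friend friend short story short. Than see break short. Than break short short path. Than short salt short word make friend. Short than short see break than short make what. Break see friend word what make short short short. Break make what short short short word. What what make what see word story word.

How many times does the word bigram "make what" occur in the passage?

Scanning the 53 overlapping bigram windows for "make what":
  position 29–30: make what
  position 41–42: make what
  position 49–50: make what

3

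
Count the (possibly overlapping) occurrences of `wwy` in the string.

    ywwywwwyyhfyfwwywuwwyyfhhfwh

4

Sliding a length-3 window over the 28 characters (26 positions):
  position 2–4: wwy
  position 6–8: wwy
  position 14–16: wwy
  position 19–21: wwy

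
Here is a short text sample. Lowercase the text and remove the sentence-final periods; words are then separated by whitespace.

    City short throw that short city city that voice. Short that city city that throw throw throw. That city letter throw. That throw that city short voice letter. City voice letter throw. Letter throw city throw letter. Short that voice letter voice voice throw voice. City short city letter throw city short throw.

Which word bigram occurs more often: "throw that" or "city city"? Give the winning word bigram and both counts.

"throw that" (4 vs 2)

"throw that": 4 occurrences
"city city": 2 occurrences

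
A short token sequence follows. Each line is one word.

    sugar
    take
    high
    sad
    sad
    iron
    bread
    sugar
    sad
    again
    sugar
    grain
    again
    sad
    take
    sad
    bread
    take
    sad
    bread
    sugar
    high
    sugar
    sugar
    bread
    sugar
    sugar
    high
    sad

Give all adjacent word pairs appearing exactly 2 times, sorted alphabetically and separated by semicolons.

high sad; sad bread; sugar high; sugar sugar; take sad

Bigram counts meeting the condition (exactly 2 times):
  high sad: 2
  sad bread: 2
  sugar high: 2
  sugar sugar: 2
  take sad: 2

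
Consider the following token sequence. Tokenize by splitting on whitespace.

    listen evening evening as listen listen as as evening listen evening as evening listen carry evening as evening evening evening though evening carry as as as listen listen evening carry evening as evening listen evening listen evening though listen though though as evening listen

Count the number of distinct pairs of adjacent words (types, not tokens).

44 tokens → 43 bigram windows in total.
Repeated bigrams (each contributes count−1 duplicates):
  as evening: 5
  evening listen: 5
  listen evening: 5
  evening as: 4
  as as: 3
  evening evening: 3
  as listen: 2
  carry evening: 2
  … (3 more repeated)
24 duplicate windows → 43 − 24 = 19 distinct.

19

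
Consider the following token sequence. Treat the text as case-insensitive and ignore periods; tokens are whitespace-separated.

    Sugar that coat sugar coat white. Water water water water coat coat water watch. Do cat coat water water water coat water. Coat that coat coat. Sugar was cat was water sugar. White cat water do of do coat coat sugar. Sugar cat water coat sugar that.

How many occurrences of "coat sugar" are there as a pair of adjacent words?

4

Scanning the 46 overlapping bigram windows for "coat sugar":
  position 3–4: coat sugar
  position 26–27: coat sugar
  position 40–41: coat sugar
  position 45–46: coat sugar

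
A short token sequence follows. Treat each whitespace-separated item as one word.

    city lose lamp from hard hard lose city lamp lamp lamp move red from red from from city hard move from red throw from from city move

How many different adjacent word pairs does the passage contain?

27 tokens → 26 bigram windows in total.
Repeated bigrams (each contributes count−1 duplicates):
  from city: 2
  from from: 2
  from red: 2
  lamp lamp: 2
  red from: 2
5 duplicate windows → 26 − 5 = 21 distinct.

21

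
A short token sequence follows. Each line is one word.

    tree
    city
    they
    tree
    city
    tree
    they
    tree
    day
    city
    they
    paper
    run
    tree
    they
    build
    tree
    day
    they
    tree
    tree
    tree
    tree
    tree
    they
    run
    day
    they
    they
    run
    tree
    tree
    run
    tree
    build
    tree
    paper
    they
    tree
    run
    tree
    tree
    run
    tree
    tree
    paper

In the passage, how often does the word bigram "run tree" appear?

Scanning the 45 overlapping bigram windows for "run tree":
  position 13–14: run tree
  position 30–31: run tree
  position 33–34: run tree
  position 40–41: run tree
  position 43–44: run tree

5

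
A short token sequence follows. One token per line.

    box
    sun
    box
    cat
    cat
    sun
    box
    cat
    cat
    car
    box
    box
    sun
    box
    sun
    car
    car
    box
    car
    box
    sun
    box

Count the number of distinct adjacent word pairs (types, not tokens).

11

22 tokens → 21 bigram windows in total.
Repeated bigrams (each contributes count−1 duplicates):
  box sun: 4
  sun box: 4
  car box: 3
  box cat: 2
  cat cat: 2
10 duplicate windows → 21 − 10 = 11 distinct.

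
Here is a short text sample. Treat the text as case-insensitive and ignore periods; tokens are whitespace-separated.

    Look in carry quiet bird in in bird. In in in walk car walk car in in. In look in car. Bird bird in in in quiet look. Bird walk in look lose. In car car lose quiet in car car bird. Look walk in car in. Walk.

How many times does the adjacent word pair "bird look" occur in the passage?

Scanning the 47 overlapping bigram windows for "bird look":
  position 42–43: bird look

1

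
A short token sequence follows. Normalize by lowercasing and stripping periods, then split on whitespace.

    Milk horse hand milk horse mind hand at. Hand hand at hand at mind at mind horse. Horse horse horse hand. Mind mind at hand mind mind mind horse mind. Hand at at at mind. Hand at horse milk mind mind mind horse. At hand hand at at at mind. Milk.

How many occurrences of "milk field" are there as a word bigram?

0

Scanning the 50 overlapping bigram windows for "milk field":
  (none found)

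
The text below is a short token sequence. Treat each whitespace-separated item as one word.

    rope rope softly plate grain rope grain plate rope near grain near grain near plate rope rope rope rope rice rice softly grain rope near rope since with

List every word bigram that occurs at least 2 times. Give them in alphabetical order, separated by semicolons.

Bigram counts meeting the condition (at least 2 times):
  grain near: 2
  grain rope: 2
  near grain: 2
  plate rope: 2
  rope near: 2
  rope rope: 4

grain near; grain rope; near grain; plate rope; rope near; rope rope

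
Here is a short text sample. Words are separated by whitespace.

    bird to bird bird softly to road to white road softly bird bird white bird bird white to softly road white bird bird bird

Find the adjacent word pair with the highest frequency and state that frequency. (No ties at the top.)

"bird bird", 5 times

Bigram frequencies (highest first):
  bird bird: 5
  bird white: 2
  white bird: 2
  bird to: 1
  to bird: 1
  bird softly: 1
  … (11 more, each ≤ 1)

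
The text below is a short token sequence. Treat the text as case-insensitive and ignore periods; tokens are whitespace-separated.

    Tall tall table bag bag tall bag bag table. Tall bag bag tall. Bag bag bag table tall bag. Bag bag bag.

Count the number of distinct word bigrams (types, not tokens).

22 tokens → 21 bigram windows in total.
Repeated bigrams (each contributes count−1 duplicates):
  bag bag: 8
  tall bag: 4
  bag table: 2
  bag tall: 2
  table tall: 2
13 duplicate windows → 21 − 13 = 8 distinct.

8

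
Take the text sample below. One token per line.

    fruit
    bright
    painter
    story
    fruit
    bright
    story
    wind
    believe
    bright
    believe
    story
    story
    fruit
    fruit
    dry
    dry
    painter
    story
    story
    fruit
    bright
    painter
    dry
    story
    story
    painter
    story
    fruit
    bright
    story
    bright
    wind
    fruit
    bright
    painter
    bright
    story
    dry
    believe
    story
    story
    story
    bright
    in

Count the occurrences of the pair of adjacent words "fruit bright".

Scanning the 44 overlapping bigram windows for "fruit bright":
  position 1–2: fruit bright
  position 5–6: fruit bright
  position 21–22: fruit bright
  position 29–30: fruit bright
  position 34–35: fruit bright

5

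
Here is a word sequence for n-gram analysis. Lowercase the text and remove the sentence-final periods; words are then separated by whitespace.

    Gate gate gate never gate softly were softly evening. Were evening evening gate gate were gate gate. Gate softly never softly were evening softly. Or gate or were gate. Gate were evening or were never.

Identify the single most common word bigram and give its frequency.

Bigram frequencies (highest first):
  gate gate: 6
  were evening: 3
  gate softly: 2
  softly were: 2
  gate were: 2
  were gate: 2
  … (16 more, each ≤ 2)

"gate gate", 6 times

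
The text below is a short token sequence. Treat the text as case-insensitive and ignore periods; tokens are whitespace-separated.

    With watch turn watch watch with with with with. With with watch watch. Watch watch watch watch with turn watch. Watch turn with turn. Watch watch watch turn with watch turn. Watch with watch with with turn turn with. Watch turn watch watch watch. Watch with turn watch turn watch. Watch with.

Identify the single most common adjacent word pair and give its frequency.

Bigram frequencies (highest first):
  watch watch: 13
  turn watch: 7
  watch turn: 6
  watch with: 6
  with with: 6
  with watch: 5
  … (3 more, each ≤ 4)

"watch watch", 13 times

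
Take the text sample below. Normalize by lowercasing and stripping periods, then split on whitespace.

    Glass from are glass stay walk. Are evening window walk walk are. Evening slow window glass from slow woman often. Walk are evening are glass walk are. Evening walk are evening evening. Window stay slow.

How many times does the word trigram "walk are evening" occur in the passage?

5

Scanning the 33 overlapping trigram windows for "walk are evening":
  position 6–8: walk are evening
  position 11–13: walk are evening
  position 21–23: walk are evening
  position 26–28: walk are evening
  position 29–31: walk are evening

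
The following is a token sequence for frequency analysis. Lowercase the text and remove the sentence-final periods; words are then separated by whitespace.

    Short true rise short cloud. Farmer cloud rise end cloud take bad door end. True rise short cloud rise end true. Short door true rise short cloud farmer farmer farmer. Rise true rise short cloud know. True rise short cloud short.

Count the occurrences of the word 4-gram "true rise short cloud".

Scanning the 38 overlapping 4-gram windows for "true rise short cloud":
  position 2–5: true rise short cloud
  position 15–18: true rise short cloud
  position 24–27: true rise short cloud
  position 32–35: true rise short cloud
  position 37–40: true rise short cloud

5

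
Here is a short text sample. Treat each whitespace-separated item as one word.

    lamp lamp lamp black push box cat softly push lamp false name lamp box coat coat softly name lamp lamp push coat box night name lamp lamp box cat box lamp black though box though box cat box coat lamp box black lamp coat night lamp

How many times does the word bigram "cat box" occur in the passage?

Scanning the 45 overlapping bigram windows for "cat box":
  position 29–30: cat box
  position 37–38: cat box

2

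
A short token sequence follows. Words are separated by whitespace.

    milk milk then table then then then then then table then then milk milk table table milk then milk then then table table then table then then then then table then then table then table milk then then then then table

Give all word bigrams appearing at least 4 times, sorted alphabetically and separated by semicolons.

milk then; table then; then table; then then

Bigram counts meeting the condition (at least 4 times):
  milk then: 4
  table then: 6
  then table: 8
  then then: 13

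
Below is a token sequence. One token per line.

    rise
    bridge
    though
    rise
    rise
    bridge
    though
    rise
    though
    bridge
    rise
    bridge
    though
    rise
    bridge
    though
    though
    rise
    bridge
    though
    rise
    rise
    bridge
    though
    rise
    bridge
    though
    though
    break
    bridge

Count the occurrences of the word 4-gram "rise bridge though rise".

5

Scanning the 27 overlapping 4-gram windows for "rise bridge though rise":
  position 1–4: rise bridge though rise
  position 5–8: rise bridge though rise
  position 11–14: rise bridge though rise
  position 18–21: rise bridge though rise
  position 22–25: rise bridge though rise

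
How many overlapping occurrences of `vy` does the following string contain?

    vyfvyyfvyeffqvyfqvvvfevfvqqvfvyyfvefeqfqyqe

5

Sliding a length-2 window over the 43 characters (42 positions):
  position 1–2: vy
  position 4–5: vy
  position 8–9: vy
  position 14–15: vy
  position 30–31: vy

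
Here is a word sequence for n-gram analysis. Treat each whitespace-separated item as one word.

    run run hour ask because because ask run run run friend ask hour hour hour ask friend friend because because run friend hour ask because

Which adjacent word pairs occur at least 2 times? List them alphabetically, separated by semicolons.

ask because; because because; hour ask; hour hour; run friend; run run

Bigram counts meeting the condition (at least 2 times):
  ask because: 2
  because because: 2
  hour ask: 3
  hour hour: 2
  run friend: 2
  run run: 3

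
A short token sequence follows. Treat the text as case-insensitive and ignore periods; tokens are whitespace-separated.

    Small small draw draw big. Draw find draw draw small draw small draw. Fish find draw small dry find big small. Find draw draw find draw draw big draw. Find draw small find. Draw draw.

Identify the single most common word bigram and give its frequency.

Bigram frequencies (highest first):
  find draw: 6
  draw draw: 5
  draw small: 4
  small draw: 3
  draw find: 3
  draw big: 2
  … (9 more, each ≤ 2)

"find draw", 6 times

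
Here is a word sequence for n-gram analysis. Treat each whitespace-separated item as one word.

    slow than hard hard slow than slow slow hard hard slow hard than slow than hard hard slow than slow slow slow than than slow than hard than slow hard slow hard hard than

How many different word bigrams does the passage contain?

9

34 tokens → 33 bigram windows in total.
Repeated bigrams (each contributes count−1 duplicates):
  slow than: 6
  than slow: 5
  hard hard: 4
  hard slow: 4
  slow hard: 4
  hard than: 3
  slow slow: 3
  than hard: 3
24 duplicate windows → 33 − 24 = 9 distinct.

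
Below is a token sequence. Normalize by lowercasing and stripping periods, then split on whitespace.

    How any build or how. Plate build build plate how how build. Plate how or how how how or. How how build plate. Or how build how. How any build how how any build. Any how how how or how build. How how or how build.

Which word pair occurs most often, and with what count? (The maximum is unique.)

Bigram frequencies (highest first):
  how how: 9
  or how: 6
  how build: 5
  how or: 4
  how any: 3
  any build: 3
  … (10 more, each ≤ 3)

"how how", 9 times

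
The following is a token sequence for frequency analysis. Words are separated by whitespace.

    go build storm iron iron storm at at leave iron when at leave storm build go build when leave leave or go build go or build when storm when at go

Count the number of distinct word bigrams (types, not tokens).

24

31 tokens → 30 bigram windows in total.
Repeated bigrams (each contributes count−1 duplicates):
  go build: 3
  at leave: 2
  build go: 2
  build when: 2
  when at: 2
6 duplicate windows → 30 − 6 = 24 distinct.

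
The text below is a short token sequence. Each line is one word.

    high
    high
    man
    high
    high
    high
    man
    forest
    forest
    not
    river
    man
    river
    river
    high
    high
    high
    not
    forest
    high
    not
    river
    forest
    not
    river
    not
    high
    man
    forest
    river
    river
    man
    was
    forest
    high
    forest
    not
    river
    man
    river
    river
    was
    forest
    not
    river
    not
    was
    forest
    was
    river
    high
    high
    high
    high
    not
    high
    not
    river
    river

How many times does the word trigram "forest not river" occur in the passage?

4

Scanning the 57 overlapping trigram windows for "forest not river":
  position 9–11: forest not river
  position 23–25: forest not river
  position 36–38: forest not river
  position 43–45: forest not river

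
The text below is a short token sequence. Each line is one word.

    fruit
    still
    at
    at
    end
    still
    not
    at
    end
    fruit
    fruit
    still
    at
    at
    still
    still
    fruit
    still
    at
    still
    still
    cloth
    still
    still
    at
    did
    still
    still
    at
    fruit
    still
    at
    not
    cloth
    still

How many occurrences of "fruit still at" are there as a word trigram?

4

Scanning the 33 overlapping trigram windows for "fruit still at":
  position 1–3: fruit still at
  position 11–13: fruit still at
  position 17–19: fruit still at
  position 30–32: fruit still at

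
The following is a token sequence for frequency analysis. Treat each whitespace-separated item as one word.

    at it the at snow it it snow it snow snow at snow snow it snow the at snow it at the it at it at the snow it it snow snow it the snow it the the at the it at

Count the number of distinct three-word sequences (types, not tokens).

28

42 tokens → 40 trigram windows in total.
Repeated trigrams (each contributes count−1 duplicates):
  at snow it: 2
  at the it: 2
  it at the: 2
  it it snow: 2
  it snow snow: 2
  snow it it: 2
  snow it snow: 2
  snow it the: 2
  … (4 more repeated)
12 duplicate windows → 40 − 12 = 28 distinct.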